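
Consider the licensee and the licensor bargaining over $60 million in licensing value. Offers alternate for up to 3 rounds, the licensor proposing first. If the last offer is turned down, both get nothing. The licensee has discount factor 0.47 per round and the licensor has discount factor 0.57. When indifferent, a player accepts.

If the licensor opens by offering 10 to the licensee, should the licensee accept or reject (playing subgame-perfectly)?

Reject

Round 3 (the licensor proposes): the licensee will accept anything ≥ 0, so the licensor offers 0 and keeps 60.
Round 2 (the licensee proposes): the licensor can get 60 next round, worth 0.57 × 60 = 34.2 now. The licensee offers 34.2 and keeps 60 − 34.2 = 25.8.
So by rejecting in round 1, the licensee gets 25.8 next round, worth 0.47 × 25.8 = 12.126 now.
Offer 10 < 12.126, so the licensee rejects.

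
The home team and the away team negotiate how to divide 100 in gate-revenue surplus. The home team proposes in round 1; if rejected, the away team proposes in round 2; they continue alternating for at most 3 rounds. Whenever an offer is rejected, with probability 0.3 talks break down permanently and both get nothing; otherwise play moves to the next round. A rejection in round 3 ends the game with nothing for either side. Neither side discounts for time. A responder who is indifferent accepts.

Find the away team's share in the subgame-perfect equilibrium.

Round 3 (the home team proposes): the away team will accept anything ≥ 0, so the home team offers 0 and keeps 100.
Round 2 (the away team proposes): rejecting gives the home team an expected 0.7 × 100 = 70. The away team offers 70 and keeps 100 − 70 = 30.
Round 1 (the home team proposes): rejecting gives the away team an expected 0.7 × 30 = 21, so the home team offers 21, keeping 79.

21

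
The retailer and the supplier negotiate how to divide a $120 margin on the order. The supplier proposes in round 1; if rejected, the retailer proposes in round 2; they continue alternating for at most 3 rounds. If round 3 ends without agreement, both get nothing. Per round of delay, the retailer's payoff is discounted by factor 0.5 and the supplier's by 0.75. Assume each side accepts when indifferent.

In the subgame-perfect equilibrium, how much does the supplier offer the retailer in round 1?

15

Round 3 (the supplier proposes): the retailer will accept anything ≥ 0, so the supplier offers 0 and keeps 120.
Round 2 (the retailer proposes): the supplier can get 120 next round, worth 0.75 × 120 = 90 now. The retailer offers 90 and keeps 120 − 90 = 30.
Round 1 (the supplier proposes): the retailer can get 30 next round, worth 0.5 × 30 = 15 now, so the supplier offers 15, keeping 105.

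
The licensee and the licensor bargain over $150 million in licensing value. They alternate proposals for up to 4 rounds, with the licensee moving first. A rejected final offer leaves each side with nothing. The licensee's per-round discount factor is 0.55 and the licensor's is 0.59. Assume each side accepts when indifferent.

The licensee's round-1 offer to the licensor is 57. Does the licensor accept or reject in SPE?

Round 4 (the licensor proposes): rejection yields 0 for the licensee; the licensor offers 0 and keeps 150.
Round 3 (the licensee proposes): the licensor can get 150 next round, worth 0.59 × 150 = 88.5 now. The licensee offers 88.5 and keeps 150 − 88.5 = 61.5.
Round 2 (the licensor proposes): the licensee can get 61.5 next round, worth 0.55 × 61.5 = 33.825 now, so the licensor offers 33.825, keeping 116.175.
So by rejecting in round 1, the licensor gets 116.175 next round, worth 0.59 × 116.175 = 68.54325 now.
Offer 57 < 68.54325, so the licensor rejects.

Reject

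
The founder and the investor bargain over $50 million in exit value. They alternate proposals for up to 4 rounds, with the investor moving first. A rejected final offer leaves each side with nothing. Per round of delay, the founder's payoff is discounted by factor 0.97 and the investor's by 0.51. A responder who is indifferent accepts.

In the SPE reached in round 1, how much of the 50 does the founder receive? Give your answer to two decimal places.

47.76

Round 4 (the founder proposes): rejection yields 0 for the investor; the founder offers 0 and keeps 50.
Round 3 (the investor proposes): the founder can get 50 next round, worth 0.97 × 50 = 48.5 now, so the investor offers 48.5, keeping 1.5.
Round 2 (the founder proposes): the investor can get 1.5 next round, worth 0.51 × 1.5 = 0.765 now; the founder offers that and keeps 49.235.
Round 1 (the investor proposes): the founder can get 49.235 next round, worth 0.97 × 49.235 = 47.75795 now, so the investor offers 47.75795, keeping 2.24205.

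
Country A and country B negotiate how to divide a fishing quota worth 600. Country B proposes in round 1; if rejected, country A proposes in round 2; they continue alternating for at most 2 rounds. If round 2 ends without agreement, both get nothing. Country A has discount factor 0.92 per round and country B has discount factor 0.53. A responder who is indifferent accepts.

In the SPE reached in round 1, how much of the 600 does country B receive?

48

Round 2 (country A proposes): country B will accept anything ≥ 0, so country A offers 0 and keeps 600.
Round 1 (country B proposes): country A can get 600 next round, worth 0.92 × 600 = 552 now; country B offers that and keeps 48.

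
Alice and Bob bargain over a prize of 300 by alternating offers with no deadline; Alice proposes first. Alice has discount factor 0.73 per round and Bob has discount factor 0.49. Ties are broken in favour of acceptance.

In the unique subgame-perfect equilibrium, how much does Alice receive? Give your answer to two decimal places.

238.21

When Alice proposes, Bob accepts any offer worth at least 0.49 times what Bob would get by proposing next round; and vice versa.
This gives x = 300 − 0.49y and y = 300 − 0.73x, where x and y are each side's share when it proposes.
Hence (1 − 0.49·0.73)x = 300(1 − 0.49), i.e. 0.6423·x = 153.
x ≈ 238.2064; Bob's share is 300 − x ≈ 61.7936.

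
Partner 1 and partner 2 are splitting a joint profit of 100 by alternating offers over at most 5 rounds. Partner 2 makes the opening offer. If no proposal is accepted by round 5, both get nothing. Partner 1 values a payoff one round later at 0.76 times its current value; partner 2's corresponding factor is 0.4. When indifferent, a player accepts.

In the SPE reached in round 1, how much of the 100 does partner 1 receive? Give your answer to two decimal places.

59.46

Round 5 (partner 2 proposes): partner 1 will accept anything ≥ 0, so partner 2 offers 0 and keeps 100.
Round 4 (partner 1 proposes): partner 2 can get 100 next round, worth 0.4 × 100 = 40 now. Partner 1 offers 40 and keeps 100 − 40 = 60.
Round 3 (partner 2 proposes): partner 1 can get 60 next round, worth 0.76 × 60 = 45.6 now; partner 2 offers that and keeps 54.4.
Round 2 (partner 1 proposes): partner 2 can get 54.4 next round, worth 0.4 × 54.4 = 21.76 now; partner 1 offers that and keeps 78.24.
Round 1 (partner 2 proposes): partner 1 can get 78.24 next round, worth 0.76 × 78.24 = 59.4624 now. Partner 2 offers 59.4624 and keeps 100 − 59.4624 = 40.5376.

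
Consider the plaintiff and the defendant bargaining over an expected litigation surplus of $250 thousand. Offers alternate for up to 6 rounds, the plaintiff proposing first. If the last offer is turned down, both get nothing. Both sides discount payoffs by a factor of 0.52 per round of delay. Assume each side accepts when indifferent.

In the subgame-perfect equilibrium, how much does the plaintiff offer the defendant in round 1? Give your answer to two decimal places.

Round 6 (the defendant proposes): the plaintiff will accept anything ≥ 0, so the defendant offers 0 and keeps 250.
Round 5 (the plaintiff proposes): the defendant can get 250 next round, worth 0.52 × 250 = 130 now. The plaintiff offers 130 and keeps 250 − 130 = 120.
Round 4 (the defendant proposes): the plaintiff can get 120 next round, worth 0.52 × 120 = 62.4 now, so the defendant offers 62.4, keeping 187.6.
Round 3 (the plaintiff proposes): the defendant can get 187.6 next round, worth 0.52 × 187.6 = 97.552 now. The plaintiff offers 97.552 and keeps 250 − 97.552 = 152.448.
Round 2 (the defendant proposes): the plaintiff can get 152.448 next round, worth 0.52 × 152.448 = 79.27296 now. The defendant offers 79.27296 and keeps 250 − 79.27296 = 170.72704.
Round 1 (the plaintiff proposes): the defendant can get 170.72704 next round, worth 0.52 × 170.72704 = 88.7780608 now; the plaintiff offers that and keeps 161.2219392.

88.78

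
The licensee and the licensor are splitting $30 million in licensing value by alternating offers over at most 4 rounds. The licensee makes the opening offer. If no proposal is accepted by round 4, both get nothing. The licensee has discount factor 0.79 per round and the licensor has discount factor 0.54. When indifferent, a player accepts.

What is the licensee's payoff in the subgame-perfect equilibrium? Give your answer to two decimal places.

Round 4 (the licensor proposes): the licensee will accept anything ≥ 0, so the licensor offers 0 and keeps 30.
Round 3 (the licensee proposes): the licensor can get 30 next round, worth 0.54 × 30 = 16.2 now, so the licensee offers 16.2, keeping 13.8.
Round 2 (the licensor proposes): the licensee can get 13.8 next round, worth 0.79 × 13.8 = 10.902 now; the licensor offers that and keeps 19.098.
Round 1 (the licensee proposes): the licensor can get 19.098 next round, worth 0.54 × 19.098 = 10.31292 now; the licensee offers that and keeps 19.68708.

19.69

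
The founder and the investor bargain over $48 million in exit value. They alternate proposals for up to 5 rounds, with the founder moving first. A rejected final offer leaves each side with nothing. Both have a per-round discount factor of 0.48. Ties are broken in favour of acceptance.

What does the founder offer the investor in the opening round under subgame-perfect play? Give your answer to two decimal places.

Round 5 (the founder proposes): rejection yields 0 for the investor; the founder offers 0 and keeps 48.
Round 4 (the investor proposes): the founder can get 48 next round, worth 0.48 × 48 = 23.04 now, so the investor offers 23.04, keeping 24.96.
Round 3 (the founder proposes): the investor can get 24.96 next round, worth 0.48 × 24.96 = 11.9808 now, so the founder offers 11.9808, keeping 36.0192.
Round 2 (the investor proposes): the founder can get 36.0192 next round, worth 0.48 × 36.0192 = 17.289216 now. The investor offers 17.289216 and keeps 48 − 17.289216 = 30.710784.
Round 1 (the founder proposes): the investor can get 30.710784 next round, worth 0.48 × 30.710784 = 14.74117632 now. The founder offers 14.74117632 and keeps 48 − 14.74117632 = 33.25882368.

14.74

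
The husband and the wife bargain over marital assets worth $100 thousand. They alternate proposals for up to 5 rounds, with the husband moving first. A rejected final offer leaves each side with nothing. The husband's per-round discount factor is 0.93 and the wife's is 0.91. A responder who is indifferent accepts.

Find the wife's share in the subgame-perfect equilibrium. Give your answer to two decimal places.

11.76

Round 5 (the husband proposes): rejection yields 0 for the wife; the husband offers 0 and keeps 100.
Round 4 (the wife proposes): the husband can get 100 next round, worth 0.93 × 100 = 93 now. The wife offers 93 and keeps 100 − 93 = 7.
Round 3 (the husband proposes): the wife can get 7 next round, worth 0.91 × 7 = 6.37 now, so the husband offers 6.37, keeping 93.63.
Round 2 (the wife proposes): the husband can get 93.63 next round, worth 0.93 × 93.63 = 87.0759 now, so the wife offers 87.0759, keeping 12.9241.
Round 1 (the husband proposes): the wife can get 12.9241 next round, worth 0.91 × 12.9241 = 11.760931 now; the husband offers that and keeps 88.239069.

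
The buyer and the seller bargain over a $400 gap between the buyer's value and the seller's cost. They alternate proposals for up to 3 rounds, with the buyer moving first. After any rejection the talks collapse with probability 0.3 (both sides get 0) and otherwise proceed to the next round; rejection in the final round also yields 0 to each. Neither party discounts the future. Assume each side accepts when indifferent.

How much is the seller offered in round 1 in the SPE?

84

Round 3 (the buyer proposes): rejection yields 0 for the seller; the buyer offers 0 and keeps 400.
Round 2 (the seller proposes): rejecting gives the buyer an expected 0.7 × 400 = 280, so the seller offers 280, keeping 120.
Round 1 (the buyer proposes): rejecting gives the seller an expected 0.7 × 120 = 84; the buyer offers that and keeps 316.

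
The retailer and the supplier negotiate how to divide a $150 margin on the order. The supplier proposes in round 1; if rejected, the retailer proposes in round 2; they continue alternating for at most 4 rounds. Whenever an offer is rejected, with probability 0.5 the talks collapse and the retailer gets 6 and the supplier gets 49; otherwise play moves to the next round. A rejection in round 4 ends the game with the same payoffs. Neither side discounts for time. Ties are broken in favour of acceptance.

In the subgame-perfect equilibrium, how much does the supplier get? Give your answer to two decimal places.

By backward induction:
Round 4 (the retailer proposes): the supplier gets 49 if talks fail, so the retailer offers 49 and keeps 101.
Round 3 (the supplier proposes): rejecting gives the retailer an expected 0.5 × 101 + 0.5 × 6 = 53.5. The supplier offers 53.5 and keeps 150 − 53.5 = 96.5.
Round 2 (the retailer proposes): rejecting gives the supplier an expected 0.5 × 96.5 + 0.5 × 49 = 72.75, so the retailer offers 72.75, keeping 77.25.
Round 1 (the supplier proposes): rejecting gives the retailer an expected 0.5 × 77.25 + 0.5 × 6 = 41.625. The supplier offers 41.625 and keeps 150 − 41.625 = 108.375.

108.38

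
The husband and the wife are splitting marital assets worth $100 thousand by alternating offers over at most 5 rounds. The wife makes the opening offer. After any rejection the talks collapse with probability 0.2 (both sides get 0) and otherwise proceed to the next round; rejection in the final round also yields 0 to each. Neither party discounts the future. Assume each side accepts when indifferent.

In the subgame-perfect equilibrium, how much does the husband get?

Round 5 (the wife proposes): rejection yields 0 for the husband; the wife offers 0 and keeps 100.
Round 4 (the husband proposes): rejecting gives the wife an expected 0.8 × 100 = 80; the husband offers that and keeps 20.
Round 3 (the wife proposes): rejecting gives the husband an expected 0.8 × 20 = 16; the wife offers that and keeps 84.
Round 2 (the husband proposes): rejecting gives the wife an expected 0.8 × 84 = 67.2. The husband offers 67.2 and keeps 100 − 67.2 = 32.8.
Round 1 (the wife proposes): rejecting gives the husband an expected 0.8 × 32.8 = 26.24, so the wife offers 26.24, keeping 73.76.

26.24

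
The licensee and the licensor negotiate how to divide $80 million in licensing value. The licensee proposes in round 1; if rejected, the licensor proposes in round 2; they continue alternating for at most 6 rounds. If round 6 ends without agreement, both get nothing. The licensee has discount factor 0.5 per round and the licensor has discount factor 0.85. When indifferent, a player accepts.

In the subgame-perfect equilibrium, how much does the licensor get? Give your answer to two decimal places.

60.73

Solve by backward induction from round 6.
Round 6 (the licensor proposes): the licensee will accept anything ≥ 0, so the licensor offers 0 and keeps 80.
Round 5 (the licensee proposes): the licensor can get 80 next round, worth 0.85 × 80 = 68 now, so the licensee offers 68, keeping 12.
Round 4 (the licensor proposes): the licensee can get 12 next round, worth 0.5 × 12 = 6 now. The licensor offers 6 and keeps 80 − 6 = 74.
Round 3 (the licensee proposes): the licensor can get 74 next round, worth 0.85 × 74 = 62.9 now; the licensee offers that and keeps 17.1.
Round 2 (the licensor proposes): the licensee can get 17.1 next round, worth 0.5 × 17.1 = 8.55 now; the licensor offers that and keeps 71.45.
Round 1 (the licensee proposes): the licensor can get 71.45 next round, worth 0.85 × 71.45 = 60.7325 now. The licensee offers 60.7325 and keeps 80 − 60.7325 = 19.2675.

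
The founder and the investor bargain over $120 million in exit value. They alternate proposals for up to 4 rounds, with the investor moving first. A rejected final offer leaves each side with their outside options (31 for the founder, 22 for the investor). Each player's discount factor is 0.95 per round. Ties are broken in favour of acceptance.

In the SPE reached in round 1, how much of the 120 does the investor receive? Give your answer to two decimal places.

Round 4 (the founder proposes): the investor gets 22 if talks fail, so the founder offers 22 and keeps 98.
Round 3 (the investor proposes): the founder can get 98 next round, worth 0.95 × 98 = 93.1 now, so the investor offers 93.1, keeping 26.9.
Round 2 (the founder proposes): the investor can get 26.9 next round, worth 0.95 × 26.9 = 25.555 now. The founder offers 25.555 and keeps 120 − 25.555 = 94.445.
Round 1 (the investor proposes): the founder can get 94.445 next round, worth 0.95 × 94.445 = 89.72275 now. The investor offers 89.72275 and keeps 120 − 89.72275 = 30.27725.

30.28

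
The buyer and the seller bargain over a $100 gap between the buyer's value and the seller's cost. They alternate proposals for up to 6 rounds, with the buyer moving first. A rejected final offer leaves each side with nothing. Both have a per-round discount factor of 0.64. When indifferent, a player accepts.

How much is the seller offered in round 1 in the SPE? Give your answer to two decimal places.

43.21

Round 6 (the seller proposes): the buyer will accept anything ≥ 0, so the seller offers 0 and keeps 100.
Round 5 (the buyer proposes): the seller can get 100 next round, worth 0.64 × 100 = 64 now, so the buyer offers 64, keeping 36.
Round 4 (the seller proposes): the buyer can get 36 next round, worth 0.64 × 36 = 23.04 now. The seller offers 23.04 and keeps 100 − 23.04 = 76.96.
Round 3 (the buyer proposes): the seller can get 76.96 next round, worth 0.64 × 76.96 = 49.2544 now; the buyer offers that and keeps 50.7456.
Round 2 (the seller proposes): the buyer can get 50.7456 next round, worth 0.64 × 50.7456 = 32.477184 now. The seller offers 32.477184 and keeps 100 − 32.477184 = 67.522816.
Round 1 (the buyer proposes): the seller can get 67.522816 next round, worth 0.64 × 67.522816 = 43.21460224 now. The buyer offers 43.21460224 and keeps 100 − 43.21460224 = 56.78539776.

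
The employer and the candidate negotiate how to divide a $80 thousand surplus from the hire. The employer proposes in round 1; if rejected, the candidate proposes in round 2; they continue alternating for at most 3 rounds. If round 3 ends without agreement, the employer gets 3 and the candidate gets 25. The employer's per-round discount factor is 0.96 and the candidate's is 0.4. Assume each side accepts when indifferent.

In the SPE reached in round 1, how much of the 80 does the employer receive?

69.12

Solve by backward induction from round 3.
Round 3 (the employer proposes): the candidate gets 25 if talks fail, so the employer offers 25 and keeps 55.
Round 2 (the candidate proposes): the employer can get 55 next round, worth 0.96 × 55 = 52.8 now. The candidate offers 52.8 and keeps 80 − 52.8 = 27.2.
Round 1 (the employer proposes): the candidate can get 27.2 next round, worth 0.4 × 27.2 = 10.88 now; the employer offers that and keeps 69.12.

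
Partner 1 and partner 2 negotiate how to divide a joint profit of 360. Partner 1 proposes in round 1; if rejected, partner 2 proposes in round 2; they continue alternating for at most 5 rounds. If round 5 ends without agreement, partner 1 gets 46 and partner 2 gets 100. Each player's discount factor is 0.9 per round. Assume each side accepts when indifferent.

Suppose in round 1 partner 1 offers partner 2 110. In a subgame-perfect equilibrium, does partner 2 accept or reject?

Round 5 (partner 1 proposes): partner 2 gets 100 if talks fail, so partner 1 offers 100 and keeps 260.
Round 4 (partner 2 proposes): partner 1 can get 260 next round, worth 0.9 × 260 = 234 now, so partner 2 offers 234, keeping 126.
Round 3 (partner 1 proposes): partner 2 can get 126 next round, worth 0.9 × 126 = 113.4 now; partner 1 offers that and keeps 246.6.
Round 2 (partner 2 proposes): partner 1 can get 246.6 next round, worth 0.9 × 246.6 = 221.94 now. Partner 2 offers 221.94 and keeps 360 − 221.94 = 138.06.
So by rejecting in round 1, partner 2 gets 138.06 next round, worth 0.9 × 138.06 = 124.254 now.
Offer 110 < 124.254, so partner 2 rejects.

Reject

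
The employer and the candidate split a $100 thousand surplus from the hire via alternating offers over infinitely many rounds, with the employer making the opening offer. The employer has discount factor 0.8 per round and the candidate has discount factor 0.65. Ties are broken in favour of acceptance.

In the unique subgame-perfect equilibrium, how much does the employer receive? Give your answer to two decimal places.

Let x be the employer's share when the employer proposes and y be the candidate's share when the candidate proposes.
The candidate accepts iff offered ≥ 0.65·y, so x = 100 − 0.65y. Symmetrically y = 100 − 0.8x.
Substituting: x = 100 − 0.65(100 − 0.8x), giving x(1 − 0.8·0.65) = 100(1 − 0.65).
So x = 100 × 0.35 / 0.48 ≈ 72.9167, and the candidate receives 100 − x ≈ 27.0833.

72.92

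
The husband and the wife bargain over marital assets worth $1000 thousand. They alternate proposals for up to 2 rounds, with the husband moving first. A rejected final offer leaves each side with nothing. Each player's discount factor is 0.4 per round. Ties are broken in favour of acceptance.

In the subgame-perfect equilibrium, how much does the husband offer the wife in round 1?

400

Round 2 (the wife proposes): rejection yields 0 for the husband; the wife offers 0 and keeps 1000.
Round 1 (the husband proposes): the wife can get 1000 next round, worth 0.4 × 1000 = 400 now, so the husband offers 400, keeping 600.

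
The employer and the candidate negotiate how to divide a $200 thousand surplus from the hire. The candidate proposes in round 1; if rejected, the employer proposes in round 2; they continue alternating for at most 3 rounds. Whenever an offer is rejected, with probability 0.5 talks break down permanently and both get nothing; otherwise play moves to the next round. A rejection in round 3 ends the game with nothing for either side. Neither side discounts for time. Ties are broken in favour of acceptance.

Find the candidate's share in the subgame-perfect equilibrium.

Round 3 (the candidate proposes): the employer will accept anything ≥ 0, so the candidate offers 0 and keeps 200.
Round 2 (the employer proposes): rejecting gives the candidate an expected 0.5 × 200 = 100. The employer offers 100 and keeps 200 − 100 = 100.
Round 1 (the candidate proposes): rejecting gives the employer an expected 0.5 × 100 = 50; the candidate offers that and keeps 150.

150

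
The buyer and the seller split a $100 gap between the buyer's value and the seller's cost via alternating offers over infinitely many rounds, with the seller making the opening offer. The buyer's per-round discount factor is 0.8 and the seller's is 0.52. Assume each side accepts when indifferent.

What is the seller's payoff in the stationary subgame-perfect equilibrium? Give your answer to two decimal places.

34.25

Let x be the seller's share when the seller proposes and y be the buyer's share when the buyer proposes.
The buyer accepts iff offered ≥ 0.8·y, so x = 100 − 0.8y. Symmetrically y = 100 − 0.52x.
Substituting: x = 100 − 0.8(100 − 0.52x), giving x(1 − 0.52·0.8) = 100(1 − 0.8).
So x = 100 × 0.2 / 0.584 ≈ 34.2466, and the buyer receives 100 − x ≈ 65.7534.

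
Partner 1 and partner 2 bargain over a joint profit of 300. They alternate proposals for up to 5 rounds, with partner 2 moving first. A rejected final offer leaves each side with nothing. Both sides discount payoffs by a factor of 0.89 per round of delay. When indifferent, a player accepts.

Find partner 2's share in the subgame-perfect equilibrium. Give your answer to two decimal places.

By backward induction:
Round 5 (partner 2 proposes): rejection yields 0 for partner 1; partner 2 offers 0 and keeps 300.
Round 4 (partner 1 proposes): partner 2 can get 300 next round, worth 0.89 × 300 = 267 now. Partner 1 offers 267 and keeps 300 − 267 = 33.
Round 3 (partner 2 proposes): partner 1 can get 33 next round, worth 0.89 × 33 = 29.37 now. Partner 2 offers 29.37 and keeps 300 − 29.37 = 270.63.
Round 2 (partner 1 proposes): partner 2 can get 270.63 next round, worth 0.89 × 270.63 = 240.8607 now. Partner 1 offers 240.8607 and keeps 300 − 240.8607 = 59.1393.
Round 1 (partner 2 proposes): partner 1 can get 59.1393 next round, worth 0.89 × 59.1393 = 52.633977 now, so partner 2 offers 52.633977, keeping 247.366023.

247.37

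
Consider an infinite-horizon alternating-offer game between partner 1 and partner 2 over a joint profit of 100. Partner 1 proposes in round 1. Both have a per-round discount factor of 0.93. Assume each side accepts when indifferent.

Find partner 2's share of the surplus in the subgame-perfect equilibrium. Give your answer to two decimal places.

When partner 1 proposes, partner 2 accepts any offer worth at least 0.93 times what partner 2 would get by proposing next round; and vice versa.
This gives x = 100 − 0.93y and y = 100 − 0.93x, where x and y are each side's share when it proposes.
Hence (1 − 0.93·0.93)x = 100(1 − 0.93), i.e. 0.1351·x = 7.
x ≈ 51.8135; partner 2's share is 100 − x ≈ 48.1865.

48.19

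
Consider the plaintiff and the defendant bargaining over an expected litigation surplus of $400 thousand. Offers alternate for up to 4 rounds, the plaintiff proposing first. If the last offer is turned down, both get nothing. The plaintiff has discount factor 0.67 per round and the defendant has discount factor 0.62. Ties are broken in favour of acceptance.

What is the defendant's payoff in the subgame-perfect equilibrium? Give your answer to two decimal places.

184.86

Round 4 (the defendant proposes): the plaintiff will accept anything ≥ 0, so the defendant offers 0 and keeps 400.
Round 3 (the plaintiff proposes): the defendant can get 400 next round, worth 0.62 × 400 = 248 now; the plaintiff offers that and keeps 152.
Round 2 (the defendant proposes): the plaintiff can get 152 next round, worth 0.67 × 152 = 101.84 now; the defendant offers that and keeps 298.16.
Round 1 (the plaintiff proposes): the defendant can get 298.16 next round, worth 0.62 × 298.16 = 184.8592 now; the plaintiff offers that and keeps 215.1408.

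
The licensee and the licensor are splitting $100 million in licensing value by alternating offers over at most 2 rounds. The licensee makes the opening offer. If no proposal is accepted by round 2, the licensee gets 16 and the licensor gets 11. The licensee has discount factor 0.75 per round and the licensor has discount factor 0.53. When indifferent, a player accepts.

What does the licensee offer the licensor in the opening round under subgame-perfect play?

Round 2 (the licensor proposes): the licensee gets 16 if talks fail, so the licensor offers 16 and keeps 84.
Round 1 (the licensee proposes): the licensor can get 84 next round, worth 0.53 × 84 = 44.52 now. The licensee offers 44.52 and keeps 100 − 44.52 = 55.48.

44.52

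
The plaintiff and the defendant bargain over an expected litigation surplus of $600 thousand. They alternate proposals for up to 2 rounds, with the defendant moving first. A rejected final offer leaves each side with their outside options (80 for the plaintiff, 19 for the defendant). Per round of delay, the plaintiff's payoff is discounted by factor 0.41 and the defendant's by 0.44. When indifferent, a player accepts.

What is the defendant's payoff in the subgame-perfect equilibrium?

361.79

Round 2 (the plaintiff proposes): the defendant gets 19 if talks fail, so the plaintiff offers 19 and keeps 581.
Round 1 (the defendant proposes): the plaintiff can get 581 next round, worth 0.41 × 581 = 238.21 now; the defendant offers that and keeps 361.79.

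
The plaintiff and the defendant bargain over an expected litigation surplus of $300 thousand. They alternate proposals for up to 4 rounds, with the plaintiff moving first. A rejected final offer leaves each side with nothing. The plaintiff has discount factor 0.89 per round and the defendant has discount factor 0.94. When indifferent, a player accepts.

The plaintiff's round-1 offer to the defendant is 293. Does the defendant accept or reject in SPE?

Accept

Round 4 (the defendant proposes): the plaintiff will accept anything ≥ 0, so the defendant offers 0 and keeps 300.
Round 3 (the plaintiff proposes): the defendant can get 300 next round, worth 0.94 × 300 = 282 now. The plaintiff offers 282 and keeps 300 − 282 = 18.
Round 2 (the defendant proposes): the plaintiff can get 18 next round, worth 0.89 × 18 = 16.02 now. The defendant offers 16.02 and keeps 300 − 16.02 = 283.98.
So by rejecting in round 1, the defendant gets 283.98 next round, worth 0.94 × 283.98 = 266.9412 now.
Offer 293 ≥ 266.9412, so the defendant accepts.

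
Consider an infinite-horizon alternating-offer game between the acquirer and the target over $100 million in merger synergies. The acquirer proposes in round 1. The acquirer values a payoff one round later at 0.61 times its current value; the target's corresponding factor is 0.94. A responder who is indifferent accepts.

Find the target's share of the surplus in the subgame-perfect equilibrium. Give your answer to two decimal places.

85.94

When the acquirer proposes, the target accepts any offer worth at least 0.94 times what the target would get by proposing next round; and vice versa.
This gives x = 100 − 0.94y and y = 100 − 0.61x, where x and y are each side's share when it proposes.
Hence (1 − 0.94·0.61)x = 100(1 − 0.94), i.e. 0.4266·x = 6.
x ≈ 14.0647; the target's share is 100 − x ≈ 85.9353.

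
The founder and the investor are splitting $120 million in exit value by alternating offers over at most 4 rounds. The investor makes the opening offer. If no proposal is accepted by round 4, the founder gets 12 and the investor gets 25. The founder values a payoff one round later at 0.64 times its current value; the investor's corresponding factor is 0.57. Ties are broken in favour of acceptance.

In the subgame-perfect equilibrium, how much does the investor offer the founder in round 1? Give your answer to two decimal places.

Round 4 (the founder proposes): the investor gets 25 if talks fail, so the founder offers 25 and keeps 95.
Round 3 (the investor proposes): the founder can get 95 next round, worth 0.64 × 95 = 60.8 now, so the investor offers 60.8, keeping 59.2.
Round 2 (the founder proposes): the investor can get 59.2 next round, worth 0.57 × 59.2 = 33.744 now; the founder offers that and keeps 86.256.
Round 1 (the investor proposes): the founder can get 86.256 next round, worth 0.64 × 86.256 = 55.20384 now; the investor offers that and keeps 64.79616.

55.20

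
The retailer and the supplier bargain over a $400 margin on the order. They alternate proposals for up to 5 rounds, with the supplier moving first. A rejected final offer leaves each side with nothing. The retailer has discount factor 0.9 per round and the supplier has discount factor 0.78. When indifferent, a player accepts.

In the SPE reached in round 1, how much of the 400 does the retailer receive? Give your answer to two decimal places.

134.80

Round 5 (the supplier proposes): rejection yields 0 for the retailer; the supplier offers 0 and keeps 400.
Round 4 (the retailer proposes): the supplier can get 400 next round, worth 0.78 × 400 = 312 now. The retailer offers 312 and keeps 400 − 312 = 88.
Round 3 (the supplier proposes): the retailer can get 88 next round, worth 0.9 × 88 = 79.2 now. The supplier offers 79.2 and keeps 400 − 79.2 = 320.8.
Round 2 (the retailer proposes): the supplier can get 320.8 next round, worth 0.78 × 320.8 = 250.224 now. The retailer offers 250.224 and keeps 400 − 250.224 = 149.776.
Round 1 (the supplier proposes): the retailer can get 149.776 next round, worth 0.9 × 149.776 = 134.7984 now. The supplier offers 134.7984 and keeps 400 − 134.7984 = 265.2016.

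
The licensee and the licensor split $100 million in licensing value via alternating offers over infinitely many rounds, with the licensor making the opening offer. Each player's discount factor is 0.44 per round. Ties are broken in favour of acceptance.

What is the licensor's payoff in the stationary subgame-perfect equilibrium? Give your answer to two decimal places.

In a stationary SPE each proposer offers the other exactly their discounted continuation value.
If the licensor keeps x when proposing and the licensee keeps y when proposing, then x = 100 − 0.44y and y = 100 − 0.44x.
Solving: x = 100(1 − 0.44) / (1 − 0.44·0.44) = 56 / 0.8064 ≈ 69.4444.
The licensee gets 100 − 69.4444 ≈ 30.5556.

69.44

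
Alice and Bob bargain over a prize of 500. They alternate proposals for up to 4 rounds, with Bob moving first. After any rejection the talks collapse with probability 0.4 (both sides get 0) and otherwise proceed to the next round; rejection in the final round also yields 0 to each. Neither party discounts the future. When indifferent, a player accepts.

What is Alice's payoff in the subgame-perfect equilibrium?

228

Round 4 (Alice proposes): rejection yields 0 for Bob; Alice offers 0 and keeps 500.
Round 3 (Bob proposes): rejecting gives Alice an expected 0.6 × 500 = 300. Bob offers 300 and keeps 500 − 300 = 200.
Round 2 (Alice proposes): rejecting gives Bob an expected 0.6 × 200 = 120; Alice offers that and keeps 380.
Round 1 (Bob proposes): rejecting gives Alice an expected 0.6 × 380 = 228, so Bob offers 228, keeping 272.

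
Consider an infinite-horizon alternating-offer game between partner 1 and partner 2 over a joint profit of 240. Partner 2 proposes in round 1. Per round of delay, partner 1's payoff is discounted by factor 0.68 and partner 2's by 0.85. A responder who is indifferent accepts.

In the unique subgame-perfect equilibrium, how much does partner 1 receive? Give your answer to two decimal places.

In a stationary SPE each proposer offers the other exactly their discounted continuation value.
If partner 2 keeps x when proposing and partner 1 keeps y when proposing, then x = 240 − 0.68y and y = 240 − 0.85x.
Solving: x = 240(1 − 0.68) / (1 − 0.85·0.68) = 76.8 / 0.422 ≈ 181.9905.
Partner 1 gets 240 − 181.9905 ≈ 58.0095.

58.01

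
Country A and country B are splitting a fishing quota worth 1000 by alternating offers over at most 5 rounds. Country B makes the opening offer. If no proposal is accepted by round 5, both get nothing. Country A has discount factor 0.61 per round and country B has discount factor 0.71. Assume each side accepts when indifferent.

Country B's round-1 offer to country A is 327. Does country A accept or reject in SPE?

Accept

Work out country A's continuation value if the offer is rejected.
Round 5 (country B proposes): country A will accept anything ≥ 0, so country B offers 0 and keeps 1000.
Round 4 (country A proposes): country B can get 1000 next round, worth 0.71 × 1000 = 710 now. Country A offers 710 and keeps 1000 − 710 = 290.
Round 3 (country B proposes): country A can get 290 next round, worth 0.61 × 290 = 176.9 now. Country B offers 176.9 and keeps 1000 − 176.9 = 823.1.
Round 2 (country A proposes): country B can get 823.1 next round, worth 0.71 × 823.1 = 584.401 now. Country A offers 584.401 and keeps 1000 − 584.401 = 415.599.
So by rejecting in round 1, country A gets 415.599 next round, worth 0.61 × 415.599 = 253.51539 now.
Offer 327 ≥ 253.51539, so country A accepts.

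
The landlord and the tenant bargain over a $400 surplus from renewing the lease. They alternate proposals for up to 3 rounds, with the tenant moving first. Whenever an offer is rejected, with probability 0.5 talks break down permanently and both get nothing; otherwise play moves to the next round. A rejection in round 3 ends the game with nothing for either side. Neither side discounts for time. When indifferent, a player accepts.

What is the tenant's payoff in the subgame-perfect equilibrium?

By backward induction:
Round 3 (the tenant proposes): rejection yields 0 for the landlord; the tenant offers 0 and keeps 400.
Round 2 (the landlord proposes): rejecting gives the tenant an expected 0.5 × 400 = 200; the landlord offers that and keeps 200.
Round 1 (the tenant proposes): rejecting gives the landlord an expected 0.5 × 200 = 100; the tenant offers that and keeps 300.

300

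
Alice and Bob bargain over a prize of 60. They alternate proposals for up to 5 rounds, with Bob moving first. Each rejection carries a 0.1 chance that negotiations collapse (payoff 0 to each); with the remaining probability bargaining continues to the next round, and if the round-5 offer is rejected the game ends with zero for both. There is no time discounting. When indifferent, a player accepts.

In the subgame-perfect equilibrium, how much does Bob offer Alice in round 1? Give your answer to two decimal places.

By backward induction:
Round 5 (Bob proposes): Alice will accept anything ≥ 0, so Bob offers 0 and keeps 60.
Round 4 (Alice proposes): rejecting gives Bob an expected 0.9 × 60 = 54; Alice offers that and keeps 6.
Round 3 (Bob proposes): rejecting gives Alice an expected 0.9 × 6 = 5.4, so Bob offers 5.4, keeping 54.6.
Round 2 (Alice proposes): rejecting gives Bob an expected 0.9 × 54.6 = 49.14; Alice offers that and keeps 10.86.
Round 1 (Bob proposes): rejecting gives Alice an expected 0.9 × 10.86 = 9.774. Bob offers 9.774 and keeps 60 − 9.774 = 50.226.

9.77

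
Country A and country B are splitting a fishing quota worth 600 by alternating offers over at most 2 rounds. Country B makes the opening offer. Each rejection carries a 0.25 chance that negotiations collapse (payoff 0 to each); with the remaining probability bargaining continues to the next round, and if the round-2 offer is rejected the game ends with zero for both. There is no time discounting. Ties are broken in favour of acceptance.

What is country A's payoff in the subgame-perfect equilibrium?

450

By backward induction:
Round 2 (country A proposes): country B will accept anything ≥ 0, so country A offers 0 and keeps 600.
Round 1 (country B proposes): rejecting gives country A an expected 0.75 × 600 = 450, so country B offers 450, keeping 150.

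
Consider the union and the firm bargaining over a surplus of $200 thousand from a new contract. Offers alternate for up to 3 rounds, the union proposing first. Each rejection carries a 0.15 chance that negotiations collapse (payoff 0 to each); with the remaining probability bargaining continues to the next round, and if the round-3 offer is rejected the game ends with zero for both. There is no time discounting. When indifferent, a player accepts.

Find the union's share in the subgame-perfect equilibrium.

174.5

Round 3 (the union proposes): the firm will accept anything ≥ 0, so the union offers 0 and keeps 200.
Round 2 (the firm proposes): rejecting gives the union an expected 0.85 × 200 = 170. The firm offers 170 and keeps 200 − 170 = 30.
Round 1 (the union proposes): rejecting gives the firm an expected 0.85 × 30 = 25.5; the union offers that and keeps 174.5.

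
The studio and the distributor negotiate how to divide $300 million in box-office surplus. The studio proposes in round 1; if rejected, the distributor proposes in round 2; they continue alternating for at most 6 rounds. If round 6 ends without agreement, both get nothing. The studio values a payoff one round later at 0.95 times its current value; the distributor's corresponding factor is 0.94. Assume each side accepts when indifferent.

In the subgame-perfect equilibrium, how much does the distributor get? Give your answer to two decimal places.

Round 6 (the distributor proposes): the studio will accept anything ≥ 0, so the distributor offers 0 and keeps 300.
Round 5 (the studio proposes): the distributor can get 300 next round, worth 0.94 × 300 = 282 now. The studio offers 282 and keeps 300 − 282 = 18.
Round 4 (the distributor proposes): the studio can get 18 next round, worth 0.95 × 18 = 17.1 now; the distributor offers that and keeps 282.9.
Round 3 (the studio proposes): the distributor can get 282.9 next round, worth 0.94 × 282.9 = 265.926 now; the studio offers that and keeps 34.074.
Round 2 (the distributor proposes): the studio can get 34.074 next round, worth 0.95 × 34.074 = 32.3703 now. The distributor offers 32.3703 and keeps 300 − 32.3703 = 267.6297.
Round 1 (the studio proposes): the distributor can get 267.6297 next round, worth 0.94 × 267.6297 = 251.571918 now. The studio offers 251.571918 and keeps 300 − 251.571918 = 48.428082.

251.57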